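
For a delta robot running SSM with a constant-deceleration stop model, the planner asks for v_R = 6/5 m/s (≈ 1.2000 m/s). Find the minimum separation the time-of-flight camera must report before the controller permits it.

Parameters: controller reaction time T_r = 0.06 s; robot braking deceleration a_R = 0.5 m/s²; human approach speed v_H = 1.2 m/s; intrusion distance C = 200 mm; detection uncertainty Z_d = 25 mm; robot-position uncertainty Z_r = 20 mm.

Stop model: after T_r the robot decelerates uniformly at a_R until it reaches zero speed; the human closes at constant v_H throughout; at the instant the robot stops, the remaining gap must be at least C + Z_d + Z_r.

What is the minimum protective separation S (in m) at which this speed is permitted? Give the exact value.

S_min = 4709/1000 m = 4.7090 m

T_s = v_R/a_R = (6/5)/(1/2) = 2.4000 s
robot in T_r: 1.2000·0.0600 = 0.0720 m
robot covers 1.2000·2.4000 − ½·0.5000·2.4000² = 1.4400 m while stopping
person approaches 1.2000·(0.0600+2.4000) = 2.9520 m
margins: 0.2000+0.0250+0.0200 = 0.2450 m
S_min ≈ 0.0720+1.4400+2.9520+0.2450  ⇒  S_min = 4709/1000 m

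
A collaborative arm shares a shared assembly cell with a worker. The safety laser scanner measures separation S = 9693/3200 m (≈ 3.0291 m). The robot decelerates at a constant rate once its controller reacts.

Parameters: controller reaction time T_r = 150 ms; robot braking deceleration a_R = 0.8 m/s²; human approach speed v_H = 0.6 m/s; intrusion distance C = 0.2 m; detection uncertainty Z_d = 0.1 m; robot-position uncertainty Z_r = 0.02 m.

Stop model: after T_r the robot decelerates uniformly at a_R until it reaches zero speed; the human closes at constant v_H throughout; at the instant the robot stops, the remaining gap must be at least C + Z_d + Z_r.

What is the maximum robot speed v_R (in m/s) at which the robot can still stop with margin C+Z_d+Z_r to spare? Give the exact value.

quadratic (5/8)·v² + (9/10)·v + (-8381/3200) = 0
  disc = (9/10)² − 4·(5/8)·(-8381/3200) = 47089/6400 ; √disc = 217/80
  v_R = (−(9/10) + 217/80) / (2·(5/8)) = 29/20 m/s
check:
stop time T_s = (29/20)/(4/5) = 1.8125 s
robot covers v_R·T_r = 1.4500·0.1500 = 0.2175 m before braking
robot covers 1.4500·1.8125 − ½·0.8000·1.8125² = 1.3141 m while stopping
human over T_r+T_s: 0.6000·(0.1500+1.8125) = 1.1775 m
C+Z_d+Z_r = 0.2000+0.1000+0.0200 = 0.3200 m
sum ≈ 0.2175+1.3141+1.1775+0.3200 ≈ 3.0291 m = S ✓

v_R_max = 29/20 m/s = 1.4500 m/s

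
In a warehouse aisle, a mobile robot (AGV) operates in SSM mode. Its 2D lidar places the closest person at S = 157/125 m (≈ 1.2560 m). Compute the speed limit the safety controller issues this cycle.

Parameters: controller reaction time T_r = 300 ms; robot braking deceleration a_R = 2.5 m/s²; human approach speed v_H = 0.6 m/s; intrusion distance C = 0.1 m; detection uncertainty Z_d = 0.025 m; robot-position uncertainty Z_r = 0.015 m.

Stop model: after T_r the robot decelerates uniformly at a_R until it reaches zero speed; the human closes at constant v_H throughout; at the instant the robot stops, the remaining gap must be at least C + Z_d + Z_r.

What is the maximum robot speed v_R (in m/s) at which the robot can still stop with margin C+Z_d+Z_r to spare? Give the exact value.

at the boundary: (1/5)·v² + (27/50)·v + (-117/125) = 0
  disc = (27/50)² − 4·(1/5)·(-117/125) = 2601/2500 ; √disc = 51/50
  v_R = (−(27/50) + 51/50) / (2·(1/5)) = 6/5 m/s
check:
T_s = v_R/a_R = (6/5)/(5/2) = 0.4800 s
reaction-phase robot travel = 1.2000·0.3000 = 0.3600 m
braking distance = 1.2000²/(2·2.5000) = 0.2880 m
human over T_r+T_s: 0.6000·(0.3000+0.4800) = 0.4680 m
residual clearance needed = 0.1000+0.0250+0.0150 = 0.1400 m
sum ≈ 0.3600+0.2880+0.4680+0.1400 ≈ 1.2560 m = S ✓

v_R_max = 6/5 m/s = 1.2000 m/s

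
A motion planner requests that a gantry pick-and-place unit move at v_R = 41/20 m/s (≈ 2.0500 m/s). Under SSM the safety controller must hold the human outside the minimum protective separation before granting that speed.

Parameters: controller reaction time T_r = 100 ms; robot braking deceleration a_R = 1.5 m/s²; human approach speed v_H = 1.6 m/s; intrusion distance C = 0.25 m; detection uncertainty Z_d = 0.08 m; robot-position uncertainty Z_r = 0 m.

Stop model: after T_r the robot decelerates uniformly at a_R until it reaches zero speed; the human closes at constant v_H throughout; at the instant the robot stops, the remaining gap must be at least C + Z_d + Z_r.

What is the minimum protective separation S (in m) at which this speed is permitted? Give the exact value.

S_min = 1713/400 m = 4.2825 m

T_s = v_R/a_R = (41/20)/(3/2) = 1.3667 s
robot in T_r: 2.0500·0.1000 = 0.2050 m
robot covers 2.0500·1.3667 − ½·1.5000·1.3667² = 1.4008 m while stopping
person approaches 1.6000·(0.1000+1.3667) = 2.3467 m
margins: 0.2500+0.0800+0.0000 = 0.3300 m
S_min ≈ 0.2050+1.4008+2.3467+0.3300  ⇒  S_min = 1713/400 m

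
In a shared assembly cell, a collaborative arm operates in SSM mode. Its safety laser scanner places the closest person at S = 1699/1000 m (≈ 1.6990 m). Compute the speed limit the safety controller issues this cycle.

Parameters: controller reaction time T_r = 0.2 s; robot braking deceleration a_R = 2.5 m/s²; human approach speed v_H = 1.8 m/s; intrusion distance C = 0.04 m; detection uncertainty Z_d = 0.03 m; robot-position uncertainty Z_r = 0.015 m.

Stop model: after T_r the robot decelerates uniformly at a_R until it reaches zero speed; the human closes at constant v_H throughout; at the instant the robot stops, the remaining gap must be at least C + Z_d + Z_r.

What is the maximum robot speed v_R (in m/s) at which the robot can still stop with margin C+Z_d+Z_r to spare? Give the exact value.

at the boundary: (1/5)·v² + (23/25)·v + (-627/500) = 0
  disc = (23/25)² − 4·(1/5)·(-627/500) = 1156/625 ; √disc = 34/25
  v_R = (−(23/25) + 34/25) / (2·(1/5)) = 11/10 m/s
check:
stop time T_s = (11/10)/(5/2) = 0.4400 s
robot covers v_R·T_r = 1.1000·0.2000 = 0.2200 m before braking
robot covers 1.1000·0.4400 − ½·2.5000·0.4400² = 0.2420 m while stopping
person approaches 1.8000·(0.2000+0.4400) = 1.1520 m
residual clearance needed = 0.0400+0.0300+0.0150 = 0.0850 m
sum ≈ 0.2200+0.2420+1.1520+0.0850 ≈ 1.6990 m = S ✓

v_R_max = 11/10 m/s = 1.1000 m/s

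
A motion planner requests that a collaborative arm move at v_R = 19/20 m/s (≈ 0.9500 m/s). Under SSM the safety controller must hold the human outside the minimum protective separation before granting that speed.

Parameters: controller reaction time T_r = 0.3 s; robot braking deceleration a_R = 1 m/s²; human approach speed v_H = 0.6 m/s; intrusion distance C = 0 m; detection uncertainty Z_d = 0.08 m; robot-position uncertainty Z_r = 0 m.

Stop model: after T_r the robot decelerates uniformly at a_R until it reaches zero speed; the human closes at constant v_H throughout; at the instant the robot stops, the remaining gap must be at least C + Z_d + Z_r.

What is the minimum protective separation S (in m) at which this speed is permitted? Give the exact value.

S_min = 1253/800 m = 1.5662 m

stop time T_s = (19/20)/1 = 0.9500 s
robot covers v_R·T_r = 0.9500·0.3000 = 0.2850 m before braking
robot under decel: 0.9500²/(2·1.0000) = 0.4512 m
person approaches 0.6000·(0.3000+0.9500) = 0.7500 m
residual clearance needed = 0.0000+0.0800+0.0000 = 0.0800 m
S_min ≈ 0.2850+0.4512+0.7500+0.0800  ⇒  S_min = 1253/800 m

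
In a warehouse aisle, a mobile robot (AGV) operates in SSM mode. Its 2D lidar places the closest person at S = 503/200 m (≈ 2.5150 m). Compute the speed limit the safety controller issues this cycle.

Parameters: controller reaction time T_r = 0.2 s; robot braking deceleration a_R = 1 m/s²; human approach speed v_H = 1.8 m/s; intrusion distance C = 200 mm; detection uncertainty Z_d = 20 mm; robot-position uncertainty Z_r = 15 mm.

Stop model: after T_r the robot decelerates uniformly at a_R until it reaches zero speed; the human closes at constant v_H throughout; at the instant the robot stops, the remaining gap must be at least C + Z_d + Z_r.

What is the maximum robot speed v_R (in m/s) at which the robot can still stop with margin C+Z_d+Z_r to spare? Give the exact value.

at the boundary: (1/2)·v² + (2)·v + (-48/25) = 0
  disc = (2)² − 4·(1/2)·(-48/25) = 196/25 ; √disc = 14/5
  v_R = (−(2) + 14/5) / (2·(1/2)) = 4/5 m/s
check:
stop time T_s = (4/5)/1 = 0.8000 s
robot in T_r: 0.8000·0.2000 = 0.1600 m
robot under decel: 0.8000²/(2·1.0000) = 0.3200 m
human over T_r+T_s: 1.8000·(0.2000+0.8000) = 1.8000 m
margins: 0.2000+0.0200+0.0150 = 0.2350 m
sum ≈ 0.1600+0.3200+1.8000+0.2350 ≈ 2.5150 m = S ✓

v_R_max = 4/5 m/s = 0.8000 m/s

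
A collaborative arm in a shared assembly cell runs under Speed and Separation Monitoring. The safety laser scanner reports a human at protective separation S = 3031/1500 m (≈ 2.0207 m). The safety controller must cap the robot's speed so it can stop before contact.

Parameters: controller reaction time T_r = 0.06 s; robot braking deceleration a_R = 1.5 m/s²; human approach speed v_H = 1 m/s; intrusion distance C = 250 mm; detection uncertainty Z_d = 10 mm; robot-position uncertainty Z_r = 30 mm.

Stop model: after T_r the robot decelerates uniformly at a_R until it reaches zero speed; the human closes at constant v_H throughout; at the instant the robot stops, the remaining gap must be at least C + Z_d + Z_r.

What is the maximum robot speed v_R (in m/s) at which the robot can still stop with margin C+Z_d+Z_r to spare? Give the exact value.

quadratic (1/3)·v² + (109/150)·v + (-1253/750) = 0
  disc = (109/150)² − 4·(1/3)·(-1253/750) = 6889/2500 ; √disc = 83/50
  v_R = (−(109/150) + 83/50) / (2·(1/3)) = 7/5 m/s
check:
braking lasts T_s = (7/5)/(3/2) = 0.9333 s
reaction-phase robot travel = 1.4000·0.0600 = 0.0840 m
robot under decel: 1.4000²/(2·1.5000) = 0.6533 m
human closes 1.0000·0.9933 = 0.9933 m
residual clearance needed = 0.2500+0.0100+0.0300 = 0.2900 m
sum ≈ 0.0840+0.6533+0.9933+0.2900 ≈ 2.0207 m = S ✓

v_R_max = 7/5 m/s = 1.4000 m/s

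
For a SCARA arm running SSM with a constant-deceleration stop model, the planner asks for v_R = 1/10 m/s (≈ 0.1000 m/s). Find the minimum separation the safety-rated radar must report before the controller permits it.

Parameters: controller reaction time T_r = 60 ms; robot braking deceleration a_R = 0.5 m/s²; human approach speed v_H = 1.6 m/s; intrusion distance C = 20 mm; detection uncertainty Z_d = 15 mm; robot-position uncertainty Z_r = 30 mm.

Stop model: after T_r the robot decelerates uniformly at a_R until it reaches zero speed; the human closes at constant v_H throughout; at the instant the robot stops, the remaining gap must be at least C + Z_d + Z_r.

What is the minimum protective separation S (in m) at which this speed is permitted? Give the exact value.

S_min = 497/1000 m = 0.4970 m

T_s = v_R/a_R = (1/10)/(1/2) = 0.2000 s
reaction-phase robot travel = 0.1000·0.0600 = 0.0060 m
braking distance = 0.1000²/(2·0.5000) = 0.0100 m
human closes 1.6000·0.2600 = 0.4160 m
margins: 0.0200+0.0150+0.0300 = 0.0650 m
S_min ≈ 0.0060+0.0100+0.4160+0.0650  ⇒  S_min = 497/1000 m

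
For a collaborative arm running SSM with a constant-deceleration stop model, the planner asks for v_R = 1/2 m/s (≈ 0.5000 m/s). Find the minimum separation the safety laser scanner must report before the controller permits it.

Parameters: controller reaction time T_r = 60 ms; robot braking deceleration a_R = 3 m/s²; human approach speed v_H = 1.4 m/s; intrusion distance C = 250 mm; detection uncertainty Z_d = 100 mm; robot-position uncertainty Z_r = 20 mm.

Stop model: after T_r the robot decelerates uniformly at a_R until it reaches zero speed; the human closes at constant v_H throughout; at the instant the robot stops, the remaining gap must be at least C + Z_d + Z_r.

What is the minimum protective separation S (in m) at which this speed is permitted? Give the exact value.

S_min = 759/1000 m = 0.7590 m

braking lasts T_s = (1/2)/3 = 0.1667 s
robot in T_r: 0.5000·0.0600 = 0.0300 m
braking distance = 0.5000²/(2·3.0000) = 0.0417 m
human over T_r+T_s: 1.4000·(0.0600+0.1667) = 0.3173 m
C+Z_d+Z_r = 0.2500+0.1000+0.0200 = 0.3700 m
S_min ≈ 0.0300+0.0417+0.3173+0.3700  ⇒  S_min = 759/1000 m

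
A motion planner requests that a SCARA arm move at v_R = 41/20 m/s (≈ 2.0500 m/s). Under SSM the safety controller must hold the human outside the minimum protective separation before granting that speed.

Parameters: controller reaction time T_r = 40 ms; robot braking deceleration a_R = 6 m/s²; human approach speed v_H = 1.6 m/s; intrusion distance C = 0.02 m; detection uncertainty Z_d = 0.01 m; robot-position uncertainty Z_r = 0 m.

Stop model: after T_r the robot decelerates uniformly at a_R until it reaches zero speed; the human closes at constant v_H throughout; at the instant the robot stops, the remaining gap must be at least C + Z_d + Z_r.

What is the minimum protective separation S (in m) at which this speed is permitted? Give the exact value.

S_min = 8583/8000 m = 1.0729 m

stop time T_s = (41/20)/6 = 0.3417 s
robot covers v_R·T_r = 2.0500·0.0400 = 0.0820 m before braking
robot under decel: 2.0500²/(2·6.0000) = 0.3502 m
person approaches 1.6000·(0.0400+0.3417) = 0.6107 m
C+Z_d+Z_r = 0.0200+0.0100+0.0000 = 0.0300 m
S_min ≈ 0.0820+0.3502+0.6107+0.0300  ⇒  S_min = 8583/8000 m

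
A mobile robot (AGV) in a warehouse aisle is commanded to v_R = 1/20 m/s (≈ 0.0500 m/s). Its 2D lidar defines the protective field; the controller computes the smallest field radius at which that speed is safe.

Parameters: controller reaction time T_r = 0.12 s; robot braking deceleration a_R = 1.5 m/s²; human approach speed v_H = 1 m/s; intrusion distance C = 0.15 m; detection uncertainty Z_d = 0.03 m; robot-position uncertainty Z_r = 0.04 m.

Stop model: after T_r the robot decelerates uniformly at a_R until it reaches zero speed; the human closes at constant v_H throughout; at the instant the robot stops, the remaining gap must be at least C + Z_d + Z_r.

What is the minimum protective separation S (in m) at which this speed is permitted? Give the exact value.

S_min = 2281/6000 m = 0.3802 m

braking lasts T_s = (1/20)/(3/2) = 0.0333 s
reaction-phase robot travel = 0.0500·0.1200 = 0.0060 m
robot covers 0.0500·0.0333 − ½·1.5000·0.0333² = 0.0008 m while stopping
human closes 1.0000·0.1533 = 0.1533 m
residual clearance needed = 0.1500+0.0300+0.0400 = 0.2200 m
S_min ≈ 0.0060+0.0008+0.1533+0.2200  ⇒  S_min = 2281/6000 m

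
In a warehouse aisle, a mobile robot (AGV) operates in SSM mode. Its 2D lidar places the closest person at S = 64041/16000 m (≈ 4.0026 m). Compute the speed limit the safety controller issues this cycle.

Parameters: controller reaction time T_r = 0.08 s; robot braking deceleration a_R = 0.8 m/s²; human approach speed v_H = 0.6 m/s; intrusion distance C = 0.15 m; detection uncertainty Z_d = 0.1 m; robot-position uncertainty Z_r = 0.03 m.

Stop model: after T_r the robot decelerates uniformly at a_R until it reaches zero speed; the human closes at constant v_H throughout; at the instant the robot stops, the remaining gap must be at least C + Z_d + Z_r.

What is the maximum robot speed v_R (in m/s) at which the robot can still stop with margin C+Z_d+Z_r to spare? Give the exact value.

at the boundary: (5/8)·v² + (83/100)·v + (-58793/16000) = 0
  disc = (83/100)² − 4·(5/8)·(-58793/16000) = 1580049/160000 ; √disc = 1257/400
  v_R = (−(83/100) + 1257/400) / (2·(5/8)) = 37/20 m/s
check:
braking lasts T_s = (37/20)/(4/5) = 2.3125 s
robot covers v_R·T_r = 1.8500·0.0800 = 0.1480 m before braking
robot under decel: 1.8500²/(2·0.8000) = 2.1391 m
human over T_r+T_s: 0.6000·(0.0800+2.3125) = 1.4355 m
margins: 0.1500+0.1000+0.0300 = 0.2800 m
sum ≈ 0.1480+2.1391+1.4355+0.2800 ≈ 4.0026 m = S ✓

v_R_max = 37/20 m/s = 1.8500 m/s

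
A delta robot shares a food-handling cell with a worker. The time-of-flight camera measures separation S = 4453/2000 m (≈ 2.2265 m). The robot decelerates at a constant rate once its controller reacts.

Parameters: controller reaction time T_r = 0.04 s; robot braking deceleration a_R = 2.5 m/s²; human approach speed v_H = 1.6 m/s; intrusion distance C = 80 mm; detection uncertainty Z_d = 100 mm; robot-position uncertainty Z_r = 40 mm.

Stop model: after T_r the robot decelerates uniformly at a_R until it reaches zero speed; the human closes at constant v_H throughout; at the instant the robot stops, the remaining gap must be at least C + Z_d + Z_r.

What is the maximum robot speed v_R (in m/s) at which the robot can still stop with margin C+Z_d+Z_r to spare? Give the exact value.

v_R_max = 37/20 m/s = 1.8500 m/s

at the boundary: (1/5)·v² + (17/25)·v + (-777/400) = 0
  disc = (17/25)² − 4·(1/5)·(-777/400) = 5041/2500 ; √disc = 71/50
  v_R = (−(17/25) + 71/50) / (2·(1/5)) = 37/20 m/s
check:
T_s = v_R/a_R = (37/20)/(5/2) = 0.7400 s
reaction-phase robot travel = 1.8500·0.0400 = 0.0740 m
braking distance = 1.8500²/(2·2.5000) = 0.6845 m
human closes 1.6000·0.7800 = 1.2480 m
C+Z_d+Z_r = 0.0800+0.1000+0.0400 = 0.2200 m
sum ≈ 0.0740+0.6845+1.2480+0.2200 ≈ 2.2265 m = S ✓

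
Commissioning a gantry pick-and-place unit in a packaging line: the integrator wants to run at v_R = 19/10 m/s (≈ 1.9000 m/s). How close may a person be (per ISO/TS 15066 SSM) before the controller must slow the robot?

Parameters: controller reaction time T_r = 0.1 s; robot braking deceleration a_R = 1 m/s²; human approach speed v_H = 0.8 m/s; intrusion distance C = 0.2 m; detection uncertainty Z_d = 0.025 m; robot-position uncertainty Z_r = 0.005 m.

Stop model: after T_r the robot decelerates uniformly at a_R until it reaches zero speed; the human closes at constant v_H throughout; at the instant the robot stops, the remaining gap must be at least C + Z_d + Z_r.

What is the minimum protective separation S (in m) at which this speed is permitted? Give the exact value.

T_s = v_R/a_R = (19/10)/1 = 1.9000 s
reaction-phase robot travel = 1.9000·0.1000 = 0.1900 m
robot covers 1.9000·1.9000 − ½·1.0000·1.9000² = 1.8050 m while stopping
human over T_r+T_s: 0.8000·(0.1000+1.9000) = 1.6000 m
margins: 0.2000+0.0250+0.0050 = 0.2300 m
S_min ≈ 0.1900+1.8050+1.6000+0.2300  ⇒  S_min = 153/40 m

S_min = 153/40 m = 3.8250 m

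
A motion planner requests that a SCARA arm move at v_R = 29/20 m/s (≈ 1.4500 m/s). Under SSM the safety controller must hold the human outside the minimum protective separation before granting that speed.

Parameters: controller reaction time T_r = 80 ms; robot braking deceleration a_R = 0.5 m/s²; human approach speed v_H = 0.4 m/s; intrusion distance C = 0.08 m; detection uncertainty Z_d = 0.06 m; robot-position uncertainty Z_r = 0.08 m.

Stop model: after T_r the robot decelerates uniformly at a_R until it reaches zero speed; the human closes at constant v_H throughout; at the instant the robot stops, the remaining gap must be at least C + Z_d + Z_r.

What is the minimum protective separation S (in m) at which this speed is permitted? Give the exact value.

S_min = 7261/2000 m = 3.6305 m

T_s = v_R/a_R = (29/20)/(1/2) = 2.9000 s
robot covers v_R·T_r = 1.4500·0.0800 = 0.1160 m before braking
braking distance = 1.4500²/(2·0.5000) = 2.1025 m
human over T_r+T_s: 0.4000·(0.0800+2.9000) = 1.1920 m
margins: 0.0800+0.0600+0.0800 = 0.2200 m
S_min ≈ 0.1160+2.1025+1.1920+0.2200  ⇒  S_min = 7261/2000 m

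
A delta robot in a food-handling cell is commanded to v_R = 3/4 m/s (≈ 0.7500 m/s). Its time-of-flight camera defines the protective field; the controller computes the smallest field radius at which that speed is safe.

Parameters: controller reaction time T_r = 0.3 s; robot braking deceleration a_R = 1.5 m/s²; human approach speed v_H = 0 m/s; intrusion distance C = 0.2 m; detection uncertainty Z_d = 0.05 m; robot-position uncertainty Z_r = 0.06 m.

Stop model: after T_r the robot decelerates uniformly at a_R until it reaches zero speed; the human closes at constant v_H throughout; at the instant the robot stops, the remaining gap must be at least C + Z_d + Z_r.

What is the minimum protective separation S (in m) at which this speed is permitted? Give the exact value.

S_min = 289/400 m = 0.7225 m

stop time T_s = (3/4)/(3/2) = 0.5000 s
reaction-phase robot travel = 0.7500·0.3000 = 0.2250 m
robot covers 0.7500·0.5000 − ½·1.5000·0.5000² = 0.1875 m while stopping
person approaches 0.0000·(0.3000+0.5000) = 0.0000 m
margins: 0.2000+0.0500+0.0600 = 0.3100 m
S_min ≈ 0.2250+0.1875+0.0000+0.3100  ⇒  S_min = 289/400 m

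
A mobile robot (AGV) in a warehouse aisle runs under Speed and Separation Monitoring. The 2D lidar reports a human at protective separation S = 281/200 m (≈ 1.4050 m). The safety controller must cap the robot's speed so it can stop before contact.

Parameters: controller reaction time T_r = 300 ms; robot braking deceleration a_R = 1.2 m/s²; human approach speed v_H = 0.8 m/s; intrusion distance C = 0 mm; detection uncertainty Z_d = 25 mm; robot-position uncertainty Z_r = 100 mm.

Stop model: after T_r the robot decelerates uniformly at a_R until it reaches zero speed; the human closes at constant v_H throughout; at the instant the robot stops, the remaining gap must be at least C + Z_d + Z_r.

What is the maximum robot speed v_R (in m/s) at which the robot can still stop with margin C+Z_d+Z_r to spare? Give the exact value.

v_R_max = 4/5 m/s = 0.8000 m/s

collect terms ⇒ (5/12)·v_R² + (29/30)·v_R + (-26/25) = 0
  disc = (29/30)² − 4·(5/12)·(-26/25) = 2401/900 ; √disc = 49/30
  v_R = (−(29/30) + 49/30) / (2·(5/12)) = 4/5 m/s
check:
stop time T_s = (4/5)/(6/5) = 0.6667 s
robot in T_r: 0.8000·0.3000 = 0.2400 m
braking distance = 0.8000²/(2·1.2000) = 0.2667 m
human closes 0.8000·0.9667 = 0.7733 m
margins: 0.0000+0.0250+0.1000 = 0.1250 m
sum ≈ 0.2400+0.2667+0.7733+0.1250 ≈ 1.4050 m = S ✓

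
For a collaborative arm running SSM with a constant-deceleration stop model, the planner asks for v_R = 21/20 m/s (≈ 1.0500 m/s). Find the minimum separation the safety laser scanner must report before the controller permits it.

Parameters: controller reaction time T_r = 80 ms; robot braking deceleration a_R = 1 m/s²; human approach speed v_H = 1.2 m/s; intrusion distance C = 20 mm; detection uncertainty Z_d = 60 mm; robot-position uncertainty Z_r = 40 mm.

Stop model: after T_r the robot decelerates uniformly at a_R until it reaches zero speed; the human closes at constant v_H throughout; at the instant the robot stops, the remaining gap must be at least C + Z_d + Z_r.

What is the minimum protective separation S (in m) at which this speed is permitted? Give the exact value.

S_min = 1689/800 m = 2.1113 m

braking lasts T_s = (21/20)/1 = 1.0500 s
robot covers v_R·T_r = 1.0500·0.0800 = 0.0840 m before braking
robot covers 1.0500·1.0500 − ½·1.0000·1.0500² = 0.5513 m while stopping
human over T_r+T_s: 1.2000·(0.0800+1.0500) = 1.3560 m
residual clearance needed = 0.0200+0.0600+0.0400 = 0.1200 m
S_min ≈ 0.0840+0.5513+1.3560+0.1200  ⇒  S_min = 1689/800 m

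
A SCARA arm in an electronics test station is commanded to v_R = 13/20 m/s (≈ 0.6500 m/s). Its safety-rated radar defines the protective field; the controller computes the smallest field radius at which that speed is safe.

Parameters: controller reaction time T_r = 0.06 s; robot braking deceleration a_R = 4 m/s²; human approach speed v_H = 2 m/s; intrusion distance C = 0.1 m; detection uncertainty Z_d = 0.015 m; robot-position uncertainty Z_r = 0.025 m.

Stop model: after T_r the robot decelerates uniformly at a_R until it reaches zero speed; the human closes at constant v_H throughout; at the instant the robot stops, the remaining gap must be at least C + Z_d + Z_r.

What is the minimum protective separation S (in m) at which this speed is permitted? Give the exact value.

braking lasts T_s = (13/20)/4 = 0.1625 s
robot covers v_R·T_r = 0.6500·0.0600 = 0.0390 m before braking
robot under decel: 0.6500²/(2·4.0000) = 0.0528 m
human closes 2.0000·0.2225 = 0.4450 m
C+Z_d+Z_r = 0.1000+0.0150+0.0250 = 0.1400 m
S_min ≈ 0.0390+0.0528+0.4450+0.1400  ⇒  S_min = 10829/16000 m

S_min = 10829/16000 m = 0.6768 m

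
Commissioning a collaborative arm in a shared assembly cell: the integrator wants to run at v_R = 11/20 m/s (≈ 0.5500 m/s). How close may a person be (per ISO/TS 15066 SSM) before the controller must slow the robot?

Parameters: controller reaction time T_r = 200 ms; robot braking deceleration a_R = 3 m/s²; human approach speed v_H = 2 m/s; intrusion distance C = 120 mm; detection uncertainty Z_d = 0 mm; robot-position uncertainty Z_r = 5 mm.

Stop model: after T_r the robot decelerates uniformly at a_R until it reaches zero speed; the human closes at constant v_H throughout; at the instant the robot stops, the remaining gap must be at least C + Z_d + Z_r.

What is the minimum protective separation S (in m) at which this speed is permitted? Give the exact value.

S_min = 101/96 m = 1.0521 m

braking lasts T_s = (11/20)/3 = 0.1833 s
robot in T_r: 0.5500·0.2000 = 0.1100 m
robot covers 0.5500·0.1833 − ½·3.0000·0.1833² = 0.0504 m while stopping
human closes 2.0000·0.3833 = 0.7667 m
residual clearance needed = 0.1200+0.0000+0.0050 = 0.1250 m
S_min ≈ 0.1100+0.0504+0.7667+0.1250  ⇒  S_min = 101/96 m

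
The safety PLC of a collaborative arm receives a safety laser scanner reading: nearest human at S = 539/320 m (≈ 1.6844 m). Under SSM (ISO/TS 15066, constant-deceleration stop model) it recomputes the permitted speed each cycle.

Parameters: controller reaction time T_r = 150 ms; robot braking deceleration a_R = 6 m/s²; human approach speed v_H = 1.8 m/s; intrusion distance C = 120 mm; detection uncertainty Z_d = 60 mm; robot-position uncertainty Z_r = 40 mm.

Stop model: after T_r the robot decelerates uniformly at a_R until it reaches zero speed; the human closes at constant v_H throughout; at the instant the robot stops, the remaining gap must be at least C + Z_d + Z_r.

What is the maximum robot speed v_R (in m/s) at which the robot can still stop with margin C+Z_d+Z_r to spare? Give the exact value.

collect terms ⇒ (1/12)·v_R² + (9/20)·v_R + (-1911/1600) = 0
  disc = (9/20)² − 4·(1/12)·(-1911/1600) = 961/1600 ; √disc = 31/40
  v_R = (−(9/20) + 31/40) / (2·(1/12)) = 39/20 m/s
check:
T_s = v_R/a_R = (39/20)/6 = 0.3250 s
robot covers v_R·T_r = 1.9500·0.1500 = 0.2925 m before braking
robot under decel: 1.9500²/(2·6.0000) = 0.3169 m
human over T_r+T_s: 1.8000·(0.1500+0.3250) = 0.8550 m
margins: 0.1200+0.0600+0.0400 = 0.2200 m
sum ≈ 0.2925+0.3169+0.8550+0.2200 ≈ 1.6844 m = S ✓

v_R_max = 39/20 m/s = 1.9500 m/s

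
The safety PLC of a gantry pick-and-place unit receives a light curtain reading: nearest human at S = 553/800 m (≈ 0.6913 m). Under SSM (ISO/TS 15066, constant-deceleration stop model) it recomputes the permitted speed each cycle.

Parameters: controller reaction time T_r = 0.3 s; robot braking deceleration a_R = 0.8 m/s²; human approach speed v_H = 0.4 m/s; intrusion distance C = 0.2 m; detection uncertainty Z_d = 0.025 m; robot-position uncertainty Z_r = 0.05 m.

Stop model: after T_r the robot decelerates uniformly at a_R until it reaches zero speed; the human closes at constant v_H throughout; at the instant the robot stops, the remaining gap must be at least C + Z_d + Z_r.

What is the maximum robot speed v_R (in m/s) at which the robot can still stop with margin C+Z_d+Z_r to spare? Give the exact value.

v_R_max = 3/10 m/s = 0.3000 m/s

quadratic (5/8)·v² + (4/5)·v + (-237/800) = 0
  disc = (4/5)² − 4·(5/8)·(-237/800) = 2209/1600 ; √disc = 47/40
  v_R = (−(4/5) + 47/40) / (2·(5/8)) = 3/10 m/s
check:
T_s = v_R/a_R = (3/10)/(4/5) = 0.3750 s
robot covers v_R·T_r = 0.3000·0.3000 = 0.0900 m before braking
robot covers 0.3000·0.3750 − ½·0.8000·0.3750² = 0.0563 m while stopping
person approaches 0.4000·(0.3000+0.3750) = 0.2700 m
residual clearance needed = 0.2000+0.0250+0.0500 = 0.2750 m
sum ≈ 0.0900+0.0563+0.2700+0.2750 ≈ 0.6913 m = S ✓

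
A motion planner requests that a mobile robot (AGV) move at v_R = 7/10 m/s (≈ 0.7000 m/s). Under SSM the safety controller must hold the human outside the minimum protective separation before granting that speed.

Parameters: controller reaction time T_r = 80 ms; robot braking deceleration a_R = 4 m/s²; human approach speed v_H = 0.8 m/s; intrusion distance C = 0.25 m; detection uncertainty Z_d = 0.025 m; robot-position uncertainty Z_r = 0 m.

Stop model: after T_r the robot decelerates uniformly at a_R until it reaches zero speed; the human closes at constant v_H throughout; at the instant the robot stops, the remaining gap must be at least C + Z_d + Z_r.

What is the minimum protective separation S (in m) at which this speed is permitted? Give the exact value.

S_min = 477/800 m = 0.5962 m

T_s = v_R/a_R = (7/10)/4 = 0.1750 s
robot in T_r: 0.7000·0.0800 = 0.0560 m
robot covers 0.7000·0.1750 − ½·4.0000·0.1750² = 0.0612 m while stopping
human closes 0.8000·0.2550 = 0.2040 m
residual clearance needed = 0.2500+0.0250+0.0000 = 0.2750 m
S_min ≈ 0.0560+0.0612+0.2040+0.2750  ⇒  S_min = 477/800 m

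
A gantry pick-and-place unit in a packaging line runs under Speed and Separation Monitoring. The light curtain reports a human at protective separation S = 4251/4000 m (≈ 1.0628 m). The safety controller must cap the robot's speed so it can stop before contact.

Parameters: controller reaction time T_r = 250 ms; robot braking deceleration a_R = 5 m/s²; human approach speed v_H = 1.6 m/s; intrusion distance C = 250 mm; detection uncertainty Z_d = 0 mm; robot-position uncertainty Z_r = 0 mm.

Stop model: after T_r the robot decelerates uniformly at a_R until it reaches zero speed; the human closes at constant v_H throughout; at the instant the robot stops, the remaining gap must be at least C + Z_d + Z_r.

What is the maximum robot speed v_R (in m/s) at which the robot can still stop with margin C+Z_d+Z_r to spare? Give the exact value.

at the boundary: (1/10)·v² + (57/100)·v + (-1651/4000) = 0
  disc = (57/100)² − 4·(1/10)·(-1651/4000) = 49/100 ; √disc = 7/10
  v_R = (−(57/100) + 7/10) / (2·(1/10)) = 13/20 m/s
check:
braking lasts T_s = (13/20)/5 = 0.1300 s
reaction-phase robot travel = 0.6500·0.2500 = 0.1625 m
braking distance = 0.6500²/(2·5.0000) = 0.0423 m
human over T_r+T_s: 1.6000·(0.2500+0.1300) = 0.6080 m
C+Z_d+Z_r = 0.2500+0.0000+0.0000 = 0.2500 m
sum ≈ 0.1625+0.0423+0.6080+0.2500 ≈ 1.0628 m = S ✓

v_R_max = 13/20 m/s = 0.6500 m/s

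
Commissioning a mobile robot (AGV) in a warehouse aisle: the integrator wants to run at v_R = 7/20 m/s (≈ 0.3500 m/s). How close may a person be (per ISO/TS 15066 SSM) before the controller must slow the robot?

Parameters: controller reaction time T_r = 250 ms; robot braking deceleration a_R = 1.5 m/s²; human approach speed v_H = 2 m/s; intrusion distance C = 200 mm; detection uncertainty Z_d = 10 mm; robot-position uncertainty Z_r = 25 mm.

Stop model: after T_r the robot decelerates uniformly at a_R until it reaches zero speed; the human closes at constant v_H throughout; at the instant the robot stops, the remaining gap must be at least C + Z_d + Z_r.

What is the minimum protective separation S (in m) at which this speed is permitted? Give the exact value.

stop time T_s = (7/20)/(3/2) = 0.2333 s
robot in T_r: 0.3500·0.2500 = 0.0875 m
robot under decel: 0.3500²/(2·1.5000) = 0.0408 m
human closes 2.0000·0.4833 = 0.9667 m
C+Z_d+Z_r = 0.2000+0.0100+0.0250 = 0.2350 m
S_min ≈ 0.0875+0.0408+0.9667+0.2350  ⇒  S_min = 133/100 m

S_min = 133/100 m = 1.3300 m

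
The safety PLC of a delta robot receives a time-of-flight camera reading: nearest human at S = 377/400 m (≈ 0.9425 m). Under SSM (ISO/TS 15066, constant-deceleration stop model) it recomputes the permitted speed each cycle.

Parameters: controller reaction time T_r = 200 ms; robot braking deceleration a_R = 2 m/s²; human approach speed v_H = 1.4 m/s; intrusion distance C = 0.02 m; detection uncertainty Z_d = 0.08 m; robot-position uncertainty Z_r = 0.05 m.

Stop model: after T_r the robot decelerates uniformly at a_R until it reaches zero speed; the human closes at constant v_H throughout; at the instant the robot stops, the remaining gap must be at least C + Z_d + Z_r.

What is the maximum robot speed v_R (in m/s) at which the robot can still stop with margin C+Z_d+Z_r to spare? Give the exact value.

v_R_max = 1/2 m/s = 0.5000 m/s

at the boundary: (1/4)·v² + (9/10)·v + (-41/80) = 0
  disc = (9/10)² − 4·(1/4)·(-41/80) = 529/400 ; √disc = 23/20
  v_R = (−(9/10) + 23/20) / (2·(1/4)) = 1/2 m/s
check:
braking lasts T_s = (1/2)/2 = 0.2500 s
reaction-phase robot travel = 0.5000·0.2000 = 0.1000 m
robot covers 0.5000·0.2500 − ½·2.0000·0.2500² = 0.0625 m while stopping
person approaches 1.4000·(0.2000+0.2500) = 0.6300 m
margins: 0.0200+0.0800+0.0500 = 0.1500 m
sum ≈ 0.1000+0.0625+0.6300+0.1500 ≈ 0.9425 m = S ✓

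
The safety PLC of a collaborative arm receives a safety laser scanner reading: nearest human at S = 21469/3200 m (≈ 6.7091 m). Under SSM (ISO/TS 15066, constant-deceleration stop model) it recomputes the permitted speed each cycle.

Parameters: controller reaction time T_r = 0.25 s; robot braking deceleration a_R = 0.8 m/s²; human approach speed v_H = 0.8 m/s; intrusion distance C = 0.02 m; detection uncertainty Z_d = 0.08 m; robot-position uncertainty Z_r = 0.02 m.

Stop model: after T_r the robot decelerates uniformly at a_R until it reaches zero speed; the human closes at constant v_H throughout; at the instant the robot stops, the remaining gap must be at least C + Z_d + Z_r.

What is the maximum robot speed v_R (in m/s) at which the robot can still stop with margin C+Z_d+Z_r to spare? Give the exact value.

v_R_max = 47/20 m/s = 2.3500 m/s

collect terms ⇒ (5/8)·v_R² + (5/4)·v_R + (-4089/640) = 0
  disc = (5/4)² − 4·(5/8)·(-4089/640) = 4489/256 ; √disc = 67/16
  v_R = (−(5/4) + 67/16) / (2·(5/8)) = 47/20 m/s
check:
stop time T_s = (47/20)/(4/5) = 2.9375 s
reaction-phase robot travel = 2.3500·0.2500 = 0.5875 m
braking distance = 2.3500²/(2·0.8000) = 3.4516 m
human closes 0.8000·3.1875 = 2.5500 m
residual clearance needed = 0.0200+0.0800+0.0200 = 0.1200 m
sum ≈ 0.5875+3.4516+2.5500+0.1200 ≈ 6.7091 m = S ✓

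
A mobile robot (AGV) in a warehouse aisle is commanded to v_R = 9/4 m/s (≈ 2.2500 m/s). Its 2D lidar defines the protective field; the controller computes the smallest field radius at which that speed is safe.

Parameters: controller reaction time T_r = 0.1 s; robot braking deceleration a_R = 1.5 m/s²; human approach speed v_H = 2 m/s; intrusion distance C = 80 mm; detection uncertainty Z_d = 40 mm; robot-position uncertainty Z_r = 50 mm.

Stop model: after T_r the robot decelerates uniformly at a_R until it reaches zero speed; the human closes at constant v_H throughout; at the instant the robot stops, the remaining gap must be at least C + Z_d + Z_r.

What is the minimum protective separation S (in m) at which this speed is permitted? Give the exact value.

S_min = 2113/400 m = 5.2825 m

stop time T_s = (9/4)/(3/2) = 1.5000 s
robot in T_r: 2.2500·0.1000 = 0.2250 m
braking distance = 2.2500²/(2·1.5000) = 1.6875 m
person approaches 2.0000·(0.1000+1.5000) = 3.2000 m
residual clearance needed = 0.0800+0.0400+0.0500 = 0.1700 m
S_min ≈ 0.2250+1.6875+3.2000+0.1700  ⇒  S_min = 2113/400 m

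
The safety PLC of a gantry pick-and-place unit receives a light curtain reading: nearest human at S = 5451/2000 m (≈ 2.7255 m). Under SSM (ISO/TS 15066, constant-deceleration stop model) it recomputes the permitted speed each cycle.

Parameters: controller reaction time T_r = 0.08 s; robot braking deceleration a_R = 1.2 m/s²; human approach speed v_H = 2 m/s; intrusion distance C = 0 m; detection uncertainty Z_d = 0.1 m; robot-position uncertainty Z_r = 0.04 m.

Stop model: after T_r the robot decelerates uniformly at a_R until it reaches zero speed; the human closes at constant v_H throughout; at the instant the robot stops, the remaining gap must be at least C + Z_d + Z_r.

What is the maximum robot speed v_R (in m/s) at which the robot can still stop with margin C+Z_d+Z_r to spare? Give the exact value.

v_R_max = 11/10 m/s = 1.1000 m/s

quadratic (5/12)·v² + (131/75)·v + (-4851/2000) = 0
  disc = (131/75)² − 4·(5/12)·(-4851/2000) = 638401/90000 ; √disc = 799/300
  v_R = (−(131/75) + 799/300) / (2·(5/12)) = 11/10 m/s
check:
braking lasts T_s = (11/10)/(6/5) = 0.9167 s
reaction-phase robot travel = 1.1000·0.0800 = 0.0880 m
robot covers 1.1000·0.9167 − ½·1.2000·0.9167² = 0.5042 m while stopping
human over T_r+T_s: 2.0000·(0.0800+0.9167) = 1.9933 m
residual clearance needed = 0.0000+0.1000+0.0400 = 0.1400 m
sum ≈ 0.0880+0.5042+1.9933+0.1400 ≈ 2.7255 m = S ✓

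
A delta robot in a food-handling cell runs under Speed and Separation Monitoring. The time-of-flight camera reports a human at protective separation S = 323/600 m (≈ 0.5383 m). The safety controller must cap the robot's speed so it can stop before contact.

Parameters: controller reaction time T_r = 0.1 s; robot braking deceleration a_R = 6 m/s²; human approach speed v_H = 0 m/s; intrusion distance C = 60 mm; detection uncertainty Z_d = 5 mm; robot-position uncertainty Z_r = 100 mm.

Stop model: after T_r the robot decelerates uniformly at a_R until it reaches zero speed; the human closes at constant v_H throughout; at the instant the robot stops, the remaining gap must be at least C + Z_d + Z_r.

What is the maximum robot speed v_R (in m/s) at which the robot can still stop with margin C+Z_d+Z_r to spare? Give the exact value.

v_R_max = 8/5 m/s = 1.6000 m/s

quadratic (1/12)·v² + (1/10)·v + (-28/75) = 0
  disc = (1/10)² − 4·(1/12)·(-28/75) = 121/900 ; √disc = 11/30
  v_R = (−(1/10) + 11/30) / (2·(1/12)) = 8/5 m/s
check:
T_s = v_R/a_R = (8/5)/6 = 0.2667 s
robot in T_r: 1.6000·0.1000 = 0.1600 m
robot covers 1.6000·0.2667 − ½·6.0000·0.2667² = 0.2133 m while stopping
person approaches 0.0000·(0.1000+0.2667) = 0.0000 m
margins: 0.0600+0.0050+0.1000 = 0.1650 m
sum ≈ 0.1600+0.2133+0.0000+0.1650 ≈ 0.5383 m = S ✓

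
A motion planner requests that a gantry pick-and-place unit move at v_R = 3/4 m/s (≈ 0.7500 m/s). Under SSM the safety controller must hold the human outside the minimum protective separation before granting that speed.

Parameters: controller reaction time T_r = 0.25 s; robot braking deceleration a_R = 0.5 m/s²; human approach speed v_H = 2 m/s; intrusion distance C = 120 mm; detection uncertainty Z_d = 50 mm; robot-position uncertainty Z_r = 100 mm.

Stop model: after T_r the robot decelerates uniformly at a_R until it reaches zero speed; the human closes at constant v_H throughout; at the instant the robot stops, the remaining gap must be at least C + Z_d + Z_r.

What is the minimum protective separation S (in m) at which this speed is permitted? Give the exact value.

braking lasts T_s = (3/4)/(1/2) = 1.5000 s
robot in T_r: 0.7500·0.2500 = 0.1875 m
robot under decel: 0.7500²/(2·0.5000) = 0.5625 m
person approaches 2.0000·(0.2500+1.5000) = 3.5000 m
margins: 0.1200+0.0500+0.1000 = 0.2700 m
S_min ≈ 0.1875+0.5625+3.5000+0.2700  ⇒  S_min = 113/25 m

S_min = 113/25 m = 4.5200 m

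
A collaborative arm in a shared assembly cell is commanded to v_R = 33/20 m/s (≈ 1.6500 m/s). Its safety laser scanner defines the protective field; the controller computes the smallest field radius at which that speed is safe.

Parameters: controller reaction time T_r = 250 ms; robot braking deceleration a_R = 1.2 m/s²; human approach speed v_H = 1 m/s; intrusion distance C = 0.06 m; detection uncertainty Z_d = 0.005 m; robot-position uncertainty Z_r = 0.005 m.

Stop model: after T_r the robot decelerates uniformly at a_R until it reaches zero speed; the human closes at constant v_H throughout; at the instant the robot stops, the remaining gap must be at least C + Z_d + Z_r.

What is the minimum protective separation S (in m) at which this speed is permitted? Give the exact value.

stop time T_s = (33/20)/(6/5) = 1.3750 s
reaction-phase robot travel = 1.6500·0.2500 = 0.4125 m
robot covers 1.6500·1.3750 − ½·1.2000·1.3750² = 1.1344 m while stopping
human over T_r+T_s: 1.0000·(0.2500+1.3750) = 1.6250 m
C+Z_d+Z_r = 0.0600+0.0050+0.0050 = 0.0700 m
S_min ≈ 0.4125+1.1344+1.6250+0.0700  ⇒  S_min = 5187/1600 m

S_min = 5187/1600 m = 3.2419 m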